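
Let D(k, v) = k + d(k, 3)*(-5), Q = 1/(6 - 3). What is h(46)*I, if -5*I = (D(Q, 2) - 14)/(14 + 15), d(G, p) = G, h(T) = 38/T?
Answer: 38/435 ≈ 0.087356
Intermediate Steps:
Q = ⅓ (Q = 1/3 = ⅓ ≈ 0.33333)
D(k, v) = -4*k (D(k, v) = k + k*(-5) = k - 5*k = -4*k)
I = 46/435 (I = -(-4*⅓ - 14)/(5*(14 + 15)) = -(-4/3 - 14)/(5*29) = -(-46)/(15*29) = -⅕*(-46/87) = 46/435 ≈ 0.10575)
h(46)*I = (38/46)*(46/435) = (38*(1/46))*(46/435) = (19/23)*(46/435) = 38/435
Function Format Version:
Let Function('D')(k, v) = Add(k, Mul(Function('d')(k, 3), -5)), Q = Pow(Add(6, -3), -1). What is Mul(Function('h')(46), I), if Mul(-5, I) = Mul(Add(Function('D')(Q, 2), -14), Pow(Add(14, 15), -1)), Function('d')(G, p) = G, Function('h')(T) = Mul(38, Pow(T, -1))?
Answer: Rational(38, 435) ≈ 0.087356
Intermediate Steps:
Q = Rational(1, 3) (Q = Pow(3, -1) = Rational(1, 3) ≈ 0.33333)
Function('D')(k, v) = Mul(-4, k) (Function('D')(k, v) = Add(k, Mul(k, -5)) = Add(k, Mul(-5, k)) = Mul(-4, k))
I = Rational(46, 435) (I = Mul(Rational(-1, 5), Mul(Add(Mul(-4, Rational(1, 3)), -14), Pow(Add(14, 15), -1))) = Mul(Rational(-1, 5), Mul(Add(Rational(-4, 3), -14), Pow(29, -1))) = Mul(Rational(-1, 5), Mul(Rational(-46, 3), Rational(1, 29))) = Mul(Rational(-1, 5), Rational(-46, 87)) = Rational(46, 435) ≈ 0.10575)
Mul(Function('h')(46), I) = Mul(Mul(38, Pow(46, -1)), Rational(46, 435)) = Mul(Mul(38, Rational(1, 46)), Rational(46, 435)) = Mul(Rational(19, 23), Rational(46, 435)) = Rational(38, 435)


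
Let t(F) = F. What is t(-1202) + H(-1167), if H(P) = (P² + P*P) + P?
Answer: 2721409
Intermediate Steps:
H(P) = P + 2*P² (H(P) = (P² + P²) + P = 2*P² + P = P + 2*P²)
t(-1202) + H(-1167) = -1202 - 1167*(1 + 2*(-1167)) = -1202 - 1167*(1 - 2334) = -1202 - 1167*(-2333) = -1202 + 2722611 = 2721409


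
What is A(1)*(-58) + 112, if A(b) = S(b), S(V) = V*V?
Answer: 54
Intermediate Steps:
S(V) = V²
A(b) = b²
A(1)*(-58) + 112 = 1²*(-58) + 112 = 1*(-58) + 112 = -58 + 112 = 54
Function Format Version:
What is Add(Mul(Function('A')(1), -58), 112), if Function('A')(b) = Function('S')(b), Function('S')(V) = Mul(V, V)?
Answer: 54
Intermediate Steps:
Function('S')(V) = Pow(V, 2)
Function('A')(b) = Pow(b, 2)
Add(Mul(Function('A')(1), -58), 112) = Add(Mul(Pow(1, 2), -58), 112) = Add(Mul(1, -58), 112) = Add(-58, 112) = 54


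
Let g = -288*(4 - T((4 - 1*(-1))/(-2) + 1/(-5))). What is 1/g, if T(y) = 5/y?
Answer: -3/5056 ≈ -0.00059335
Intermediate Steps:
g = -5056/3 (g = -288*(4 - 5/((4 - 1*(-1))/(-2) + 1/(-5))) = -288*(4 - 5/((4 + 1)*(-1/2) + 1*(-1/5))) = -288*(4 - 5/(5*(-1/2) - 1/5)) = -288*(4 - 5/(-5/2 - 1/5)) = -288*(4 - 5/(-27/10)) = -288*(4 - 5*(-10)/27) = -288*(4 - 1*(-50/27)) = -288*(4 + 50/27) = -288*158/27 = -5056/3 ≈ -1685.3)
1/g = 1/(-5056/3) = -3/5056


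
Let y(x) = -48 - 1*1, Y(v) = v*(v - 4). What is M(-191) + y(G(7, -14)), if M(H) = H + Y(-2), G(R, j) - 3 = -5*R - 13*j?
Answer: -228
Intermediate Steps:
Y(v) = v*(-4 + v)
G(R, j) = 3 - 13*j - 5*R (G(R, j) = 3 + (-5*R - 13*j) = 3 + (-13*j - 5*R) = 3 - 13*j - 5*R)
M(H) = 12 + H (M(H) = H - 2*(-4 - 2) = H - 2*(-6) = H + 12 = 12 + H)
y(x) = -49 (y(x) = -48 - 1 = -49)
M(-191) + y(G(7, -14)) = (12 - 191) - 49 = -179 - 49 = -228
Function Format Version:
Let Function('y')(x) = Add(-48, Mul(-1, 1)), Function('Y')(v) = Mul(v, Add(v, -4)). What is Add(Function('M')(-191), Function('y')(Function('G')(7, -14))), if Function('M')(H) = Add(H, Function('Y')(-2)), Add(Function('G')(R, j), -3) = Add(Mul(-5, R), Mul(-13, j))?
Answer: -228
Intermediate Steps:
Function('Y')(v) = Mul(v, Add(-4, v))
Function('G')(R, j) = Add(3, Mul(-13, j), Mul(-5, R)) (Function('G')(R, j) = Add(3, Add(Mul(-5, R), Mul(-13, j))) = Add(3, Add(Mul(-13, j), Mul(-5, R))) = Add(3, Mul(-13, j), Mul(-5, R)))
Function('M')(H) = Add(12, H) (Function('M')(H) = Add(H, Mul(-2, Add(-4, -2))) = Add(H, Mul(-2, -6)) = Add(H, 12) = Add(12, H))
Function('y')(x) = -49 (Function('y')(x) = Add(-48, -1) = -49)
Add(Function('M')(-191), Function('y')(Function('G')(7, -14))) = Add(Add(12, -191), -49) = Add(-179, -49) = -228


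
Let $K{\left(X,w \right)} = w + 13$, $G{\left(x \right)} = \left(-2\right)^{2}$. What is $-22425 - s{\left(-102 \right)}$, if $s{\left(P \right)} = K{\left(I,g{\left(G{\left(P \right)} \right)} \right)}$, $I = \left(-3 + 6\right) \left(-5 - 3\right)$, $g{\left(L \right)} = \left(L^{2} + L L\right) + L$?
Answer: $-22474$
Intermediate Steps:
$G{\left(x \right)} = 4$
$g{\left(L \right)} = L + 2 L^{2}$ ($g{\left(L \right)} = \left(L^{2} + L^{2}\right) + L = 2 L^{2} + L = L + 2 L^{2}$)
$I = -24$ ($I = 3 \left(-8\right) = -24$)
$K{\left(X,w \right)} = 13 + w$
$s{\left(P \right)} = 49$ ($s{\left(P \right)} = 13 + 4 \left(1 + 2 \cdot 4\right) = 13 + 4 \left(1 + 8\right) = 13 + 4 \cdot 9 = 13 + 36 = 49$)
$-22425 - s{\left(-102 \right)} = -22425 - 49 = -22474$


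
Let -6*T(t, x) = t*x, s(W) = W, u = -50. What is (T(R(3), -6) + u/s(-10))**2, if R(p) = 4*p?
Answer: 289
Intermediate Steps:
T(t, x) = -t*x/6
(T(R(3), -6) + u/s(-10))**2 = (-1/6*4*3*(-6) - 50/(-10))**2 = (-1/6*12*(-6) - 50*(-1/10))**2 = (12 + 5)**2 = 17**2 = 289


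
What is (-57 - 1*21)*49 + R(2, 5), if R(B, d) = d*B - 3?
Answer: -3815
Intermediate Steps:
R(B, d) = -3 + B*d (R(B, d) = B*d - 3 = -3 + B*d)
(-57 - 1*21)*49 + R(2, 5) = (-57 - 1*21)*49 + (-3 + 2*5) = (-57 - 21)*49 + (-3 + 10) = -78*49 + 7 = -3822 + 7 = -3815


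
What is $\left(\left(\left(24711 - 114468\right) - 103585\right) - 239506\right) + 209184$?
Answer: $-223664$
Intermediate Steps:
$\left(\left(\left(24711 - 114468\right) - 103585\right) - 239506\right) + 209184 = \left(\left(-89757 - 103585\right) - 239506\right) + 209184 = \left(-193342 - 239506\right) + 209184 = -432848 + 209184 = -223664$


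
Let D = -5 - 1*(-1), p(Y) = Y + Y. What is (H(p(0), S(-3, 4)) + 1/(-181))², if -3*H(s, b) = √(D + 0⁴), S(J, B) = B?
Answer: -131035/294849 + 4*I/543 ≈ -0.44441 + 0.0073665*I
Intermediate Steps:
p(Y) = 2*Y
D = -4 (D = -5 + 1 = -4)
H(s, b) = -2*I/3 (H(s, b) = -√(-4 + 0⁴)/3 = -√(-4 + 0)/3 = -2*I/3)
(H(p(0), S(-3, 4)) + 1/(-181))² = (-2*I/3 + 1/(-181))² = (-2*I/3 - 1/181)² = (-1/181 - 2*I/3)²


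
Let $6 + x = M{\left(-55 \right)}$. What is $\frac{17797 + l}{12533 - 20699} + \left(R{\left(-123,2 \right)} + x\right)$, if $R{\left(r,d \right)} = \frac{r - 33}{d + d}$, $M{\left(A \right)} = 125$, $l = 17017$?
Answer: $\frac{309233}{4083} \approx 75.737$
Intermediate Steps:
$R{\left(r,d \right)} = \frac{-33 + r}{2 d}$
$x = 119$ ($x = -6 + 125 = 119$)
$\frac{17797 + l}{12533 - 20699} + \left(R{\left(-123,2 \right)} + x\right) = \frac{17797 + 17017}{12533 - 20699} + \left(\frac{-33 - 123}{2 \cdot 2} + 119\right) = \frac{34814}{-8166} + \left(\frac{1}{2} \cdot \frac{1}{2} \left(-156\right) + 119\right) = 34814 \left(- \frac{1}{8166}\right) + \left(-39 + 119\right) = - \frac{17407}{4083} + 80 = \frac{309233}{4083}$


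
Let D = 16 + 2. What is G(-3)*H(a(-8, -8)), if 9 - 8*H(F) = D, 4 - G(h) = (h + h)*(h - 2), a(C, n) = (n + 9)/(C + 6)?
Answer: 117/4 ≈ 29.250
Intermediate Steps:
a(C, n) = (9 + n)/(6 + C)
G(h) = 4 - 2*h*(-2 + h) (G(h) = 4 - (h + h)*(h - 2) = 4 - 2*h*(-2 + h))
D = 18
H(F) = -9/8 (H(F) = 9/8 - ⅛*18 = 9/8 - 9/4 = -9/8)
G(-3)*H(a(-8, -8)) = (4 - 2*(-3)² + 4*(-3))*(-9/8) = (4 - 2*9 - 12)*(-9/8) = (4 - 18 - 12)*(-9/8) = -26*(-9/8) = 117/4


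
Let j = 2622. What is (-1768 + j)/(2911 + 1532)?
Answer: 854/4443 ≈ 0.19221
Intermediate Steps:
(-1768 + j)/(2911 + 1532) = (-1768 + 2622)/(2911 + 1532) = 854/4443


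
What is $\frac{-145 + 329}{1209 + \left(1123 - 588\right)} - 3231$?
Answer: $- \frac{704335}{218} \approx -3230.9$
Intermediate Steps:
$\frac{-145 + 329}{1209 + \left(1123 - 588\right)} - 3231 = \frac{184}{1209 + \left(1123 - 588\right)} - 3231 = \frac{184}{1209 + 535} - 3231 = \frac{184}{1744} - 3231 = 184 \cdot \frac{1}{1744} - 3231 = \frac{23}{218} - 3231 = - \frac{704335}{218}$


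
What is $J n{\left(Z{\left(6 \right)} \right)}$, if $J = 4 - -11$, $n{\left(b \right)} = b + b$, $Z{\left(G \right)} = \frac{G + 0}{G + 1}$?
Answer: $\frac{180}{7} \approx 25.714$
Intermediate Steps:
$Z{\left(G \right)} = \frac{G}{1 + G}$
$n{\left(b \right)} = 2 b$
$J = 15$ ($J = 4 + 11 = 15$)
$J n{\left(Z{\left(6 \right)} \right)} = 15 \cdot 2 \frac{6}{1 + 6} = 15 \cdot 2 \cdot \frac{6}{7} = 15 \cdot \frac{12}{7} = \frac{180}{7}$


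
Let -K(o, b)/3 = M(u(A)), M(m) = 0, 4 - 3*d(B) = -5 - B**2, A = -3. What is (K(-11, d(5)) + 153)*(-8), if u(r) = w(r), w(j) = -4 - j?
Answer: -1224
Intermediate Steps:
d(B) = 3 + B**2/3 (d(B) = 4/3 - (-5 - B**2)/3 = 4/3 + (5/3 + B**2/3) = 3 + B**2/3)
u(r) = -4 - r
K(o, b) = 0 (K(o, b) = -3*0 = 0)
(K(-11, d(5)) + 153)*(-8) = (0 + 153)*(-8) = 153*(-8) = -1224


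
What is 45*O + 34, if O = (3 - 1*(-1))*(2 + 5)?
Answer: 1294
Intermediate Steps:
O = 28 (O = (3 + 1)*7 = 4*7 = 28)
45*O + 34 = 45*28 + 34 = 1260 + 34 = 1294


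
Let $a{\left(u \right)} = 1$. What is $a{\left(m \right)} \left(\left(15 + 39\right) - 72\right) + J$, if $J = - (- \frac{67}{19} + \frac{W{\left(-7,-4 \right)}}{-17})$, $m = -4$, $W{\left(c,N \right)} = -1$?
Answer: $- \frac{4694}{323} \approx -14.533$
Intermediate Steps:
$J = \frac{1120}{323}$ ($J = - (- \frac{67}{19} - \frac{1}{-17}) = - (\left(-67\right) \frac{1}{19} - - \frac{1}{17}) = - (- \frac{67}{19} + \frac{1}{17}) = \left(-1\right) \left(- \frac{1120}{323}\right) = \frac{1120}{323} \approx 3.4675$)
$a{\left(m \right)} \left(\left(15 + 39\right) - 72\right) + J = 1 \left(\left(15 + 39\right) - 72\right) + \frac{1120}{323} = 1 \left(54 - 72\right) + \frac{1120}{323} = 1 \left(-18\right) + \frac{1120}{323} = -18 + \frac{1120}{323} = - \frac{4694}{323}$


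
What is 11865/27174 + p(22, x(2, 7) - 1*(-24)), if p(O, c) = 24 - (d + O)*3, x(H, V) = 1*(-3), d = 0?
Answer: -53783/1294 ≈ -41.563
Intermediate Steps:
x(H, V) = -3
p(O, c) = 24 - 3*O (p(O, c) = 24 - (0 + O)*3 = 24 - O*3 = 24 - 3*O)
11865/27174 + p(22, x(2, 7) - 1*(-24)) = 11865/27174 + (24 - 3*22) = 11865*(1/27174) + (24 - 66) = 565/1294 - 42 = -53783/1294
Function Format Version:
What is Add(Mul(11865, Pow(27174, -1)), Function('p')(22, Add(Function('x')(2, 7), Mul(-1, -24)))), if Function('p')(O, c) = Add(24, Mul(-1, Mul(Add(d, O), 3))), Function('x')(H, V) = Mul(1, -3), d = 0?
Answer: Rational(-53783, 1294) ≈ -41.563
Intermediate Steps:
Function('x')(H, V) = -3
Function('p')(O, c) = Add(24, Mul(-3, O)) (Function('p')(O, c) = Add(24, Mul(-1, Mul(Add(0, O), 3))) = Add(24, Mul(-1, Mul(O, 3))) = Add(24, Mul(-1, Mul(3, O))) = Add(24, Mul(-3, O)))
Add(Mul(11865, Pow(27174, -1)), Function('p')(22, Add(Function('x')(2, 7), Mul(-1, -24)))) = Add(Mul(11865, Pow(27174, -1)), Add(24, Mul(-3, 22))) = Add(Mul(11865, Rational(1, 27174)), Add(24, -66)) = Add(Rational(565, 1294), -42) = Rational(-53783, 1294)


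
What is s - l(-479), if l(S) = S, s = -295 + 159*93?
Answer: 14971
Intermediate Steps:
s = 14492 (s = -295 + 14787 = 14492)
s - l(-479) = 14492 - 1*(-479) = 14492 + 479 = 14971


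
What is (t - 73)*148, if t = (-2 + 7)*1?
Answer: -10064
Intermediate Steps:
t = 5 (t = 5*1 = 5)
(t - 73)*148 = (5 - 73)*148 = -68*148 = -10064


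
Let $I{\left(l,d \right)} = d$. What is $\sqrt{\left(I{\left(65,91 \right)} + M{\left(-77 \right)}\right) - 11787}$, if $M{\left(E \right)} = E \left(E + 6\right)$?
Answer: $i \sqrt{6229} \approx 78.924 i$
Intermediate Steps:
$M{\left(E \right)} = E \left(6 + E\right)$
$\sqrt{\left(I{\left(65,91 \right)} + M{\left(-77 \right)}\right) - 11787} = \sqrt{\left(91 - 77 \left(6 - 77\right)\right) - 11787} = \sqrt{\left(91 - -5467\right) - 11787} = \sqrt{\left(91 + 5467\right) - 11787} = \sqrt{5558 - 11787} = \sqrt{-6229} = i \sqrt{6229}$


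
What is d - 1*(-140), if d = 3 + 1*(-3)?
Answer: 140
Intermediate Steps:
d = 0 (d = 3 - 3 = 0)
d - 1*(-140) = 0 - 1*(-140) = 0 + 140 = 140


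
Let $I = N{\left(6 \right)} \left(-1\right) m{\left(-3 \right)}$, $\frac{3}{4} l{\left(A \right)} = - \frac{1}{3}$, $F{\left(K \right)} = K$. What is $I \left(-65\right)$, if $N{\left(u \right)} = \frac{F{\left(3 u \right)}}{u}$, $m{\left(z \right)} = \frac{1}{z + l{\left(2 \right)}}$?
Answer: $- \frac{1755}{31} \approx -56.613$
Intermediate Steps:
$l{\left(A \right)} = - \frac{4}{9}$ ($l{\left(A \right)} = \frac{4 \left(- \frac{1}{3}\right)}{3} = \frac{4 \left(\left(-1\right) \frac{1}{3}\right)}{3} = \frac{4}{3} \left(- \frac{1}{3}\right) = - \frac{4}{9}$)
$m{\left(z \right)} = \frac{1}{- \frac{4}{9} + z}$ ($m{\left(z \right)} = \frac{1}{z - \frac{4}{9}} = \frac{1}{- \frac{4}{9} + z}$)
$N{\left(u \right)} = 3$ ($N{\left(u \right)} = \frac{3 u}{u} = 3$)
$I = \frac{27}{31}$ ($I = 3 \left(-1\right) \frac{9}{-4 + 9 \left(-3\right)} = - 3 \frac{9}{-4 - 27} = - 3 \frac{9}{-31} = - 3 \cdot 9 \left(- \frac{1}{31}\right) = \left(-3\right) \left(- \frac{9}{31}\right) = \frac{27}{31} \approx 0.87097$)
$I \left(-65\right) = \frac{27}{31} \left(-65\right) = - \frac{1755}{31}$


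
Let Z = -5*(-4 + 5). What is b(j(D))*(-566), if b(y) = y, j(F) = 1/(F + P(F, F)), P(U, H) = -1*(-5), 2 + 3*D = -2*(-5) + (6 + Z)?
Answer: -283/4 ≈ -70.750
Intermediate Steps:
Z = -5 (Z = -5*1 = -5)
D = 3 (D = -2/3 + (-2*(-5) + (6 - 5))/3 = -2/3 + (10 + 1)/3 = -2/3 + (1/3)*11 = -2/3 + 11/3 = 3)
P(U, H) = 5
j(F) = 1/(5 + F) (j(F) = 1/(F + 5) = 1/(5 + F))
b(j(D))*(-566) = -566/(5 + 3) = -566/8 = (1/8)*(-566) = -283/4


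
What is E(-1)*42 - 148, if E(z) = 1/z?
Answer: -190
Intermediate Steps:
E(-1)*42 - 148 = 42/(-1) - 148 = -1*42 - 148 = -42 - 148 = -190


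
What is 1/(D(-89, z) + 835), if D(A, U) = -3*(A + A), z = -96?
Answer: 1/1369 ≈ 0.00073046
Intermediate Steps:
D(A, U) = -6*A
1/(D(-89, z) + 835) = 1/(-6*(-89) + 835) = 1/(534 + 835) = 1/1369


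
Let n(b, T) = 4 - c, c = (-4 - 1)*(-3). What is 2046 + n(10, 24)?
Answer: 2035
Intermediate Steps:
c = 15 (c = -5*(-3) = 15)
n(b, T) = -11 (n(b, T) = 4 - 1*15 = 4 - 15 = -11)
2046 + n(10, 24) = 2046 - 11 = 2035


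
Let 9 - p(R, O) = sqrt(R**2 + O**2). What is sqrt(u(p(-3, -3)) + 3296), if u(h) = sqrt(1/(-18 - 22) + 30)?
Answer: sqrt(329600 + 5*sqrt(11990))/10 ≈ 57.458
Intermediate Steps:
p(R, O) = 9 - sqrt(O**2 + R**2) (p(R, O) = 9 - sqrt(R**2 + O**2) = 9 - sqrt(O**2 + R**2))
u(h) = sqrt(11990)/20 (u(h) = sqrt(1/(-40) + 30) = sqrt(-1/40 + 30) = sqrt(1199/40) = sqrt(11990)/20)
sqrt(u(p(-3, -3)) + 3296) = sqrt(sqrt(11990)/20 + 3296) = sqrt(3296 + sqrt(11990)/20)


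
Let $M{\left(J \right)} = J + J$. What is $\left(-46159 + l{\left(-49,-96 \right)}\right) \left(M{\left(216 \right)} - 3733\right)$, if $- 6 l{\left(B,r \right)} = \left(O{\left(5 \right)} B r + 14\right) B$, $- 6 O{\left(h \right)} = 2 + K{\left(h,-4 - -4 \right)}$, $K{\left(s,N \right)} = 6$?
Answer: $321075066$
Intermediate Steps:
$M{\left(J \right)} = 2 J$
$O{\left(h \right)} = - \frac{4}{3}$ ($O{\left(h \right)} = - \frac{2 + 6}{6} = \left(- \frac{1}{6}\right) 8 = - \frac{4}{3}$)
$l{\left(B,r \right)} = - \frac{B \left(14 - \frac{4 B r}{3}\right)}{6}$ ($l{\left(B,r \right)} = - \frac{\left(- \frac{4 B}{3} r + 14\right) B}{6} = - \frac{\left(- \frac{4 B r}{3} + 14\right) B}{6} = - \frac{\left(14 - \frac{4 B r}{3}\right) B}{6} = - \frac{B \left(14 - \frac{4 B r}{3}\right)}{6}$)
$\left(-46159 + l{\left(-49,-96 \right)}\right) \left(M{\left(216 \right)} - 3733\right) = \left(-46159 + \frac{1}{9} \left(-49\right) \left(-21 + 2 \left(-49\right) \left(-96\right)\right)\right) \left(2 \cdot 216 - 3733\right) = \left(-46159 + \frac{1}{9} \left(-49\right) \left(-21 + 9408\right)\right) \left(432 - 3733\right) = \left(-46159 + \frac{1}{9} \left(-49\right) 9387\right) \left(-3301\right) = \left(-46159 - 51107\right) \left(-3301\right) = \left(-97266\right) \left(-3301\right) = 321075066$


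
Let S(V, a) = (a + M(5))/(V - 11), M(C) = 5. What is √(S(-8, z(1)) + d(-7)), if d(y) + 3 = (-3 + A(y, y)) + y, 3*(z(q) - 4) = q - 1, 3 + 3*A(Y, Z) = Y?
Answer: I*√54606/57 ≈ 4.0996*I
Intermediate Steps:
A(Y, Z) = -1 + Y/3
z(q) = 11/3 + q/3 (z(q) = 4 + (q - 1)/3 = 4 + (-1 + q)/3 = 4 + (-⅓ + q/3) = 11/3 + q/3)
S(V, a) = (5 + a)/(-11 + V) (S(V, a) = (a + 5)/(V - 11) = (5 + a)/(-11 + V))
d(y) = -7 + 4*y/3 (d(y) = -3 + ((-3 + (-1 + y/3)) + y) = -3 + ((-4 + y/3) + y) = -3 + (-4 + 4*y/3) = -7 + 4*y/3)
√(S(-8, z(1)) + d(-7)) = √((5 + (11/3 + (⅓)*1))/(-11 - 8) + (-7 + (4/3)*(-7))) = √((5 + (11/3 + ⅓))/(-19) + (-7 - 28/3)) = √(-(5 + 4)/19 - 49/3) = √(-1/19*9 - 49/3) = √(-9/19 - 49/3) = √(-958/57) = I*√54606/57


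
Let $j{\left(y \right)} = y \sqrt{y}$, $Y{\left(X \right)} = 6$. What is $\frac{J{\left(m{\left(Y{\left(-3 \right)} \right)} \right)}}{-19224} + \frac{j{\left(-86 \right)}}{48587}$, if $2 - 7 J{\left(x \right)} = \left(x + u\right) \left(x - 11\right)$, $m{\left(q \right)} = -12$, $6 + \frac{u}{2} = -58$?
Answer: $\frac{1609}{67284} - \frac{86 i \sqrt{86}}{48587} \approx 0.023914 - 0.016414 i$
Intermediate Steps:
$u = -128$ ($u = -12 + 2 \left(-58\right) = -12 - 116 = -128$)
$j{\left(y \right)} = y^{\frac{3}{2}}$
$J{\left(x \right)} = \frac{2}{7} - \frac{\left(-128 + x\right) \left(-11 + x\right)}{7}$ ($J{\left(x \right)} = \frac{2}{7} - \frac{\left(x - 128\right) \left(x - 11\right)}{7} = \frac{2}{7} - \frac{\left(-128 + x\right) \left(-11 + x\right)}{7}$)
$\frac{J{\left(m{\left(Y{\left(-3 \right)} \right)} \right)}}{-19224} + \frac{j{\left(-86 \right)}}{48587} = \frac{- \frac{1406}{7} - \frac{\left(-12\right)^{2}}{7} + \frac{139}{7} \left(-12\right)}{-19224} + \frac{\left(-86\right)^{\frac{3}{2}}}{48587} = \left(- \frac{1406}{7} - \frac{144}{7} - \frac{1668}{7}\right) \left(- \frac{1}{19224}\right) + - 86 i \sqrt{86} \cdot \frac{1}{48587} = \left(- \frac{1406}{7} - \frac{144}{7} - \frac{1668}{7}\right) \left(- \frac{1}{19224}\right) - \frac{86 i \sqrt{86}}{48587} = \left(- \frac{3218}{7}\right) \left(- \frac{1}{19224}\right) - \frac{86 i \sqrt{86}}{48587} = \frac{1609}{67284} - \frac{86 i \sqrt{86}}{48587}$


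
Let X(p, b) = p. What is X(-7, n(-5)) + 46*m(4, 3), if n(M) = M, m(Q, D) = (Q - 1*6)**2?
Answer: 177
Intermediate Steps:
m(Q, D) = (-6 + Q)**2 (m(Q, D) = (Q - 6)**2 = (-6 + Q)**2)
X(-7, n(-5)) + 46*m(4, 3) = -7 + 46*(-6 + 4)**2 = -7 + 46*(-2)**2 = -7 + 46*4 = -7 + 184 = 177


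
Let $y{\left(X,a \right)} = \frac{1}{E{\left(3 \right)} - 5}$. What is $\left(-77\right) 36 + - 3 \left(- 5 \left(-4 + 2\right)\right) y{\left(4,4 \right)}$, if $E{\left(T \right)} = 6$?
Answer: $-2802$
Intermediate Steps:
$y{\left(X,a \right)} = 1$ ($y{\left(X,a \right)} = \frac{1}{6 - 5} = 1^{-1} = 1$)
$\left(-77\right) 36 + - 3 \left(- 5 \left(-4 + 2\right)\right) y{\left(4,4 \right)} = \left(-77\right) 36 + - 3 \left(- 5 \left(-4 + 2\right)\right) 1 = -2772 + - 3 \left(\left(-5\right) \left(-2\right)\right) 1 = -2772 + \left(-3\right) 10 \cdot 1 = -2772 - 30 = -2802$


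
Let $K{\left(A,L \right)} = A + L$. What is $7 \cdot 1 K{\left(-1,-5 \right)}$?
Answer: $-42$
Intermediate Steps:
$7 \cdot 1 K{\left(-1,-5 \right)} = 7 \cdot 1 \left(-1 - 5\right) = 7 \left(-6\right) = -42$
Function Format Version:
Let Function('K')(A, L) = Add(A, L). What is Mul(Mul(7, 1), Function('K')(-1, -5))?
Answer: -42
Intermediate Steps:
Mul(Mul(7, 1), Function('K')(-1, -5)) = Mul(Mul(7, 1), Add(-1, -5)) = Mul(7, -6) = -42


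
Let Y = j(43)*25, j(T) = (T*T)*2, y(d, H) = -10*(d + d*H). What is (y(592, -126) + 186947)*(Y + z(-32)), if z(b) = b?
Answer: 85666587846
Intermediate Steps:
y(d, H) = -10*d - 10*H*d (y(d, H) = -10*(d + H*d) = -10*d - 10*H*d)
j(T) = 2*T² (j(T) = T²*2 = 2*T²)
Y = 92450 (Y = (2*43²)*25 = (2*1849)*25 = 3698*25 = 92450)
(y(592, -126) + 186947)*(Y + z(-32)) = (-10*592*(1 - 126) + 186947)*(92450 - 32) = (-10*592*(-125) + 186947)*92418 = (740000 + 186947)*92418 = 926947*92418 = 85666587846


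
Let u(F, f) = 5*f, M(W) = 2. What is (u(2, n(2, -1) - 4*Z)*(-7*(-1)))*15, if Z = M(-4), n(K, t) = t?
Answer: -4725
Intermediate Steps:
Z = 2
(u(2, n(2, -1) - 4*Z)*(-7*(-1)))*15 = ((5*(-1 - 4*2))*(-7*(-1)))*15 = ((5*(-1 - 8))*7)*15 = ((5*(-9))*7)*15 = -45*7*15 = -315*15 = -4725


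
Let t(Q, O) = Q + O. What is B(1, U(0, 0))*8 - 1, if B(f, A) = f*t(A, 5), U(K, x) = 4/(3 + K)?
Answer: 149/3 ≈ 49.667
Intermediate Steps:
t(Q, O) = O + Q
U(K, x) = 4/(3 + K)
B(f, A) = f*(5 + A)
B(1, U(0, 0))*8 - 1 = (1*(5 + 4/(3 + 0)))*8 - 1 = (1*(5 + 4/3))*8 - 1 = (1*(19/3))*8 - 1 = (19/3)*8 - 1 = 152/3 - 1 = 149/3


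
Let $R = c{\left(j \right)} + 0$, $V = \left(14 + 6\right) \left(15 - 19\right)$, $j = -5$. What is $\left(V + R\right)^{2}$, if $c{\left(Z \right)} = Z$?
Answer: $7225$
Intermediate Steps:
$V = -80$ ($V = 20 \left(-4\right) = -80$)
$R = -5$ ($R = -5 + 0 = -5$)
$\left(V + R\right)^{2} = \left(-80 - 5\right)^{2} = \left(-85\right)^{2} = 7225$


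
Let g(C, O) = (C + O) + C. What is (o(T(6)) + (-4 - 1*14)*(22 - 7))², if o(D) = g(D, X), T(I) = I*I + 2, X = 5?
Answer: 35721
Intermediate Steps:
T(I) = 2 + I² (T(I) = I² + 2 = 2 + I²)
g(C, O) = O + 2*C
o(D) = 5 + 2*D
(o(T(6)) + (-4 - 1*14)*(22 - 7))² = ((5 + 2*(2 + 6²)) + (-4 - 1*14)*(22 - 7))² = ((5 + 2*(2 + 36)) + (-4 - 14)*15)² = ((5 + 2*38) - 18*15)² = ((5 + 76) - 270)² = (81 - 270)² = (-189)² = 35721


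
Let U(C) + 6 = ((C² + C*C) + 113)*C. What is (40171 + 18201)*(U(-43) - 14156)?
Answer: -10392259020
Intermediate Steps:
U(C) = -6 + C*(113 + 2*C²) (U(C) = -6 + ((C² + C*C) + 113)*C = -6 + ((C² + C²) + 113)*C = -6 + (2*C² + 113)*C = -6 + (113 + 2*C²)*C = -6 + C*(113 + 2*C²))
(40171 + 18201)*(U(-43) - 14156) = (40171 + 18201)*((-6 + 2*(-43)³ + 113*(-43)) - 14156) = 58372*((-6 + 2*(-79507) - 4859) - 14156) = 58372*((-6 - 159014 - 4859) - 14156) = 58372*(-163879 - 14156) = 58372*(-178035) = -10392259020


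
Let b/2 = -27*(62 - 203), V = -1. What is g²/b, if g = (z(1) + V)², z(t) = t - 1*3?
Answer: 1/94 ≈ 0.010638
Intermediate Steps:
z(t) = -3 + t (z(t) = t - 3 = -3 + t)
g = 9 (g = ((-3 + 1) - 1)² = (-2 - 1)² = (-3)² = 9)
b = 7614 (b = 2*(-27*(62 - 203)) = 2*(-27*(-141)) = 2*3807 = 7614)
g²/b = 9²/7614 = 81*(1/7614) = 1/94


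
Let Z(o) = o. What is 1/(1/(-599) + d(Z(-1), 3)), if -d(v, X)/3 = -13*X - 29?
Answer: 599/122195 ≈ 0.0049020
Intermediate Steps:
d(v, X) = 87 + 39*X (d(v, X) = -3*(-13*X - 29) = -3*(-29 - 13*X) = 87 + 39*X)
1/(1/(-599) + d(Z(-1), 3)) = 1/(1/(-599) + (87 + 39*3)) = 1/(-1/599 + (87 + 117)) = 1/(-1/599 + 204) = 1/(122195/599) = 599/122195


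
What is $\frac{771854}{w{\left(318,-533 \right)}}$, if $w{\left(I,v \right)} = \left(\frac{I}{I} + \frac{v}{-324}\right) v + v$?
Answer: $- \frac{250080696}{629473} \approx -397.29$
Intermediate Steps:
$w{\left(I,v \right)} = v + v \left(1 - \frac{v}{324}\right)$ ($w{\left(I,v \right)} = \left(1 + v \left(- \frac{1}{324}\right)\right) v + v = \left(1 - \frac{v}{324}\right) v + v = v \left(1 - \frac{v}{324}\right) + v = v + v \left(1 - \frac{v}{324}\right)$)
$\frac{771854}{w{\left(318,-533 \right)}} = \frac{771854}{\frac{1}{324} \left(-533\right) \left(648 - -533\right)} = \frac{771854}{\frac{1}{324} \left(-533\right) \left(648 + 533\right)} = \frac{771854}{\frac{1}{324} \left(-533\right) 1181} = \frac{771854}{- \frac{629473}{324}} = 771854 \left(- \frac{324}{629473}\right) = - \frac{250080696}{629473}$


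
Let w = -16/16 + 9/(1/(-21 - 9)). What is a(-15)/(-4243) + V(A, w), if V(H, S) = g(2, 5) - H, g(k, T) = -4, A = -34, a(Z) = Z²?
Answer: 127065/4243 ≈ 29.947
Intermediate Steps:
w = -271 (w = -16*1/16 + 9/(1/(-30)) = -1 + 9/(-1/30) = -1 + 9*(-30) = -1 - 270 = -271)
V(H, S) = -4 - H
a(-15)/(-4243) + V(A, w) = (-15)²/(-4243) + (-4 - 1*(-34)) = 225*(-1/4243) + (-4 + 34) = -225/4243 + 30 = 127065/4243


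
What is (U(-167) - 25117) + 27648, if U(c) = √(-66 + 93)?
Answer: 2531 + 3*√3 ≈ 2536.2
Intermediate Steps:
U(c) = 3*√3 (U(c) = √27 = 3*√3)
(U(-167) - 25117) + 27648 = (3*√3 - 25117) + 27648 = (-25117 + 3*√3) + 27648 = 2531 + 3*√3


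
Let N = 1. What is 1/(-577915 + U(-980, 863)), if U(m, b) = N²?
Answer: -1/577914 ≈ -1.7304e-6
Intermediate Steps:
U(m, b) = 1 (U(m, b) = 1² = 1)
1/(-577915 + U(-980, 863)) = 1/(-577915 + 1) = 1/(-577914) = -1/577914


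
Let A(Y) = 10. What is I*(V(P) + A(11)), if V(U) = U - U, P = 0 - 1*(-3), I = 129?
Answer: 1290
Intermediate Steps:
P = 3 (P = 0 + 3 = 3)
V(U) = 0
I*(V(P) + A(11)) = 129*(0 + 10) = 129*10 = 1290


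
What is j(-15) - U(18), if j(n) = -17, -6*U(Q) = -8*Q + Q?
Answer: -38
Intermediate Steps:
U(Q) = 7*Q/6 (U(Q) = -(-8*Q + Q)/6 = -(-7)*Q/6 = 7*Q/6)
j(-15) - U(18) = -17 - 7*18/6 = -17 - 1*21 = -17 - 21 = -38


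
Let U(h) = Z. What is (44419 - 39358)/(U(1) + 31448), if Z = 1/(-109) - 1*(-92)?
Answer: 183883/1145953 ≈ 0.16046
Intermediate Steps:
Z = 10027/109 (Z = -1/109 + 92 = 10027/109 ≈ 91.991)
U(h) = 10027/109
(44419 - 39358)/(U(1) + 31448) = (44419 - 39358)/(10027/109 + 31448) = 5061/(3437859/109) = 5061*(109/3437859) = 183883/1145953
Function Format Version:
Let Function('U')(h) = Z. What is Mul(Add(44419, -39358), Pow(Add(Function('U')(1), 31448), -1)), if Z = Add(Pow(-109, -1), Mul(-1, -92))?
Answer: Rational(183883, 1145953) ≈ 0.16046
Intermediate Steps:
Z = Rational(10027, 109) (Z = Add(Rational(-1, 109), 92) = Rational(10027, 109) ≈ 91.991)
Function('U')(h) = Rational(10027, 109)
Mul(Add(44419, -39358), Pow(Add(Function('U')(1), 31448), -1)) = Mul(Add(44419, -39358), Pow(Add(Rational(10027, 109), 31448), -1)) = Mul(5061, Pow(Rational(3437859, 109), -1)) = Mul(5061, Rational(109, 3437859)) = Rational(183883, 1145953)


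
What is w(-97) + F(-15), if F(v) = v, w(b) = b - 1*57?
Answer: -169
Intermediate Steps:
w(b) = -57 + b (w(b) = b - 57 = -57 + b)
w(-97) + F(-15) = (-57 - 97) - 15 = -154 - 15 = -169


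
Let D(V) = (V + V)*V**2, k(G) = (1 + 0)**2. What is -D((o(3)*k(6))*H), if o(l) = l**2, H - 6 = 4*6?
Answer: -39366000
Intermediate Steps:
H = 30 (H = 6 + 4*6 = 6 + 24 = 30)
k(G) = 1 (k(G) = 1**2 = 1)
D(V) = 2*V**3 (D(V) = (2*V)*V**2 = 2*V**3)
-D((o(3)*k(6))*H) = -2*((3**2*1)*30)**3 = -2*((9*1)*30)**3 = -2*(9*30)**3 = -2*270**3 = -2*19683000 = -1*39366000 = -39366000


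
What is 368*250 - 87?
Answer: 91913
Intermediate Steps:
368*250 - 87 = 92000 - 87 = 91913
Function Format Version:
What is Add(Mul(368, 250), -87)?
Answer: 91913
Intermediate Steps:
Add(Mul(368, 250), -87) = Add(92000, -87) = 91913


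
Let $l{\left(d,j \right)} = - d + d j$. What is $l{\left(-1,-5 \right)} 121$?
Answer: $726$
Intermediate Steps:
$l{\left(-1,-5 \right)} 121 = - (-1 - 5) 121 = \left(-1\right) \left(-6\right) 121 = 6 \cdot 121 = 726$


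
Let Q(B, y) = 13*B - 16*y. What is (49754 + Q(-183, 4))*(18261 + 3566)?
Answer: 1032657197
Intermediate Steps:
Q(B, y) = -16*y + 13*B
(49754 + Q(-183, 4))*(18261 + 3566) = (49754 + (-16*4 + 13*(-183)))*(18261 + 3566) = (49754 + (-64 - 2379))*21827 = (49754 - 2443)*21827 = 47311*21827 = 1032657197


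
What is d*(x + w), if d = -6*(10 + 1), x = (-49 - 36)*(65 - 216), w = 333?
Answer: -869088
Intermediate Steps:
x = 12835 (x = -85*(-151) = 12835)
d = -66 (d = -6*11 = -66)
d*(x + w) = -66*(12835 + 333) = -66*13168 = -869088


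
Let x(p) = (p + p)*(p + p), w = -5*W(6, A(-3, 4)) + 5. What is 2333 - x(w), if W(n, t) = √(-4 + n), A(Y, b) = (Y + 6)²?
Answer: 2033 + 200*√2 ≈ 2315.8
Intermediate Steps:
A(Y, b) = (6 + Y)²
w = 5 - 5*√2 (w = -5*√(-4 + 6) + 5 = -5*√2 + 5 = 5 - 5*√2 ≈ -2.0711)
x(p) = 4*p² (x(p) = (2*p)*(2*p) = 4*p²)
2333 - x(w) = 2333 - 4*(5 - 5*√2)²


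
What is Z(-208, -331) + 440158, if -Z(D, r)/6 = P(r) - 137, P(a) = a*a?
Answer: -216386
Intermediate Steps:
P(a) = a**2
Z(D, r) = 822 - 6*r**2 (Z(D, r) = -6*(r**2 - 137) = -6*(-137 + r**2) = 822 - 6*r**2)
Z(-208, -331) + 440158 = (822 - 6*(-331)**2) + 440158 = (822 - 6*109561) + 440158 = (822 - 657366) + 440158 = -656544 + 440158 = -216386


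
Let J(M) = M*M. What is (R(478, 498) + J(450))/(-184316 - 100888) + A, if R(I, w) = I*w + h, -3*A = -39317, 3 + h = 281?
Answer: 622891289/47534 ≈ 13104.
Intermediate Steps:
h = 278 (h = -3 + 281 = 278)
J(M) = M²
A = 39317/3 (A = -⅓*(-39317) = 39317/3 ≈ 13106.)
R(I, w) = 278 + I*w (R(I, w) = I*w + 278 = 278 + I*w)
(R(478, 498) + J(450))/(-184316 - 100888) + A = ((278 + 478*498) + 450²)/(-184316 - 100888) + 39317/3 = ((278 + 238044) + 202500)/(-285204) + 39317/3 = (238322 + 202500)*(-1/285204) + 39317/3 = 440822*(-1/285204) + 39317/3 = -220411/142602 + 39317/3 = 622891289/47534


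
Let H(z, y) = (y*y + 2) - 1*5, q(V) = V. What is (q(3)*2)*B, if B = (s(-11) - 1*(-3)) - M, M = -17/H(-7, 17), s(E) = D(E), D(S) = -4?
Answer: -807/143 ≈ -5.6434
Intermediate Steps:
H(z, y) = -3 + y² (H(z, y) = (y² + 2) - 5 = (2 + y²) - 5 = -3 + y²)
s(E) = -4
M = -17/286 (M = -17/(-3 + 17²) = -17/(-3 + 289) = -17/286 ≈ -0.059441)
B = -269/286 (B = (-4 - 1*(-3)) - 1*(-17/286) = (-4 + 3) + 17/286 = -1 + 17/286 = -269/286 ≈ -0.94056)
(q(3)*2)*B = (3*2)*(-269/286) = 6*(-269/286) = -807/143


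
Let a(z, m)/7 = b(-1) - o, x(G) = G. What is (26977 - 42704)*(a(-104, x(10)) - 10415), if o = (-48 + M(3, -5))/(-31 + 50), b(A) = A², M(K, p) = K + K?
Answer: 3105421966/19 ≈ 1.6344e+8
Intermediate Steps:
M(K, p) = 2*K
o = -42/19 (o = (-48 + 2*3)/(-31 + 50) = (-48 + 6)/19 = -42*1/19 = -42/19 ≈ -2.2105)
a(z, m) = 427/19 (a(z, m) = 7*((-1)² - 1*(-42/19)) = 7*(1 + 42/19) = 7*(61/19) = 427/19)
(26977 - 42704)*(a(-104, x(10)) - 10415) = (26977 - 42704)*(427/19 - 10415) = -15727*(-197458/19) = 3105421966/19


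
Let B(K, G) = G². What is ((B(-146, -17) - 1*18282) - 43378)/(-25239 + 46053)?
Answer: -20457/6938 ≈ -2.9485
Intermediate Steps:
((B(-146, -17) - 1*18282) - 43378)/(-25239 + 46053) = (((-17)² - 1*18282) - 43378)/(-25239 + 46053) = ((289 - 18282) - 43378)/20814 = (-17993 - 43378)*(1/20814) = -61371*1/20814 = -20457/6938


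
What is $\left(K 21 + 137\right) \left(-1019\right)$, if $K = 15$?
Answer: $-460588$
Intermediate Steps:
$\left(K 21 + 137\right) \left(-1019\right) = \left(15 \cdot 21 + 137\right) \left(-1019\right) = \left(315 + 137\right) \left(-1019\right) = 452 \left(-1019\right) = -460588$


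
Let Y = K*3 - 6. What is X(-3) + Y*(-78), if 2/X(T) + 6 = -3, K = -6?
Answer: 16846/9 ≈ 1871.8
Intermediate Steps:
X(T) = -2/9 (X(T) = 2/(-6 - 3) = 2/(-9) = 2*(-1/9) = -2/9)
Y = -24 (Y = -6*3 - 6 = -18 - 6 = -24)
X(-3) + Y*(-78) = -2/9 - 24*(-78) = -2/9 + 1872 = 16846/9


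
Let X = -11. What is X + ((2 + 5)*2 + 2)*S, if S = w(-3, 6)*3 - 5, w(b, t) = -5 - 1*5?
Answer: -571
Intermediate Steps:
w(b, t) = -10 (w(b, t) = -5 - 5 = -10)
S = -35 (S = -10*3 - 5 = -30 - 5 = -35)
X + ((2 + 5)*2 + 2)*S = -11 + ((2 + 5)*2 + 2)*(-35) = -11 + (7*2 + 2)*(-35) = -11 + (14 + 2)*(-35) = -11 + 16*(-35) = -11 - 560 = -571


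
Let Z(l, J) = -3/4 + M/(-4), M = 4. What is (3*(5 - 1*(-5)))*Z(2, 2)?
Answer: -105/2 ≈ -52.500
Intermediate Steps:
Z(l, J) = -7/4 (Z(l, J) = -3/4 + 4/(-4) = -3*¼ + 4*(-¼) = -¾ - 1 = -7/4)
(3*(5 - 1*(-5)))*Z(2, 2) = (3*(5 - 1*(-5)))*(-7/4) = (3*(5 + 5))*(-7/4) = (3*10)*(-7/4) = 30*(-7/4) = -105/2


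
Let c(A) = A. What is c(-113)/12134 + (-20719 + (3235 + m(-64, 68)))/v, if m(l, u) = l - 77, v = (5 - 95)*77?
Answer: 3551311/1401477 ≈ 2.5340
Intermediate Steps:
v = -6930 (v = -90*77 = -6930)
m(l, u) = -77 + l
c(-113)/12134 + (-20719 + (3235 + m(-64, 68)))/v = -113/12134 + (-20719 + (3235 + (-77 - 64)))/(-6930) = -113*1/12134 + (-20719 + (3235 - 141))*(-1/6930) = -113/12134 + (-20719 + 3094)*(-1/6930) = -113/12134 - 17625*(-1/6930) = -113/12134 + 1175/462 = 3551311/1401477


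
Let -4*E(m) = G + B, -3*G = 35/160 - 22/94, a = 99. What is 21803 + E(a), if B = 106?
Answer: 393022249/18048 ≈ 21777.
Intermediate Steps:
G = 23/4512 (G = -(35/160 - 22/94)/3 = -(35*(1/160) - 22*1/94)/3 = -(7/32 - 11/47)/3 = -⅓*(-23/1504) = 23/4512 ≈ 0.0050975)
E(m) = -478295/18048 (E(m) = -(23/4512 + 106)/4 = -¼*478295/4512 = -478295/18048)
21803 + E(a) = 21803 - 478295/18048 = 393022249/18048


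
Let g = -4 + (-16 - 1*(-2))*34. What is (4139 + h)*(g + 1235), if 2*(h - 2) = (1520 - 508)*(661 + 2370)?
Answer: 1161059385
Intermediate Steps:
h = 1533688 (h = 2 + ((1520 - 508)*(661 + 2370))/2 = 2 + (1012*3031)/2 = 2 + (½)*3067372 = 2 + 1533686 = 1533688)
g = -480 (g = -4 + (-16 + 2)*34 = -4 - 14*34 = -4 - 476 = -480)
(4139 + h)*(g + 1235) = (4139 + 1533688)*(-480 + 1235) = 1537827*755 = 1161059385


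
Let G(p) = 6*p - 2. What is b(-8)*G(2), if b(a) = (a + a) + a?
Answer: -240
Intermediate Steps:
G(p) = -2 + 6*p
b(a) = 3*a (b(a) = 2*a + a = 3*a)
b(-8)*G(2) = (3*(-8))*(-2 + 6*2) = -24*(-2 + 12) = -24*10 = -240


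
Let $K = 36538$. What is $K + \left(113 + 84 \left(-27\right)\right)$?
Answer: $34383$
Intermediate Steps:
$K + \left(113 + 84 \left(-27\right)\right) = 36538 + \left(113 + 84 \left(-27\right)\right) = 36538 + \left(113 - 2268\right) = 36538 - 2155 = 34383$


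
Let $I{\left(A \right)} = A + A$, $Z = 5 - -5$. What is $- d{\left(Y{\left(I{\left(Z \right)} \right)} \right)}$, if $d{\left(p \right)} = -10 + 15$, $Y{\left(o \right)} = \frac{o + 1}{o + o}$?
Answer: $-5$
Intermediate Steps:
$Z = 10$ ($Z = 5 + 5 = 10$)
$I{\left(A \right)} = 2 A$
$Y{\left(o \right)} = \frac{1 + o}{2 o}$
$d{\left(p \right)} = 5$
$- d{\left(Y{\left(I{\left(Z \right)} \right)} \right)} = \left(-1\right) 5 = -5$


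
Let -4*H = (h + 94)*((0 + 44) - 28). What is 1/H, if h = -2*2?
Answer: -1/360 ≈ -0.0027778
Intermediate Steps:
h = -4
H = -360 (H = -(-4 + 94)*((0 + 44) - 28)/4 = -45*(44 - 28)/2 = -45*16/2 = -1/4*1440 = -360)
1/H = 1/(-360) = -1/360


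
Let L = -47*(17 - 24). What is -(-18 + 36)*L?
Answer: -5922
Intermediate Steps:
L = 329 (L = -47*(-7) = 329)
-(-18 + 36)*L = -(-18 + 36)*329 = -18*329 = -1*5922 = -5922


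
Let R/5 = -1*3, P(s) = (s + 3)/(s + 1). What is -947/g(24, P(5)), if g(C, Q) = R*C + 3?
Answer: 947/357 ≈ 2.6527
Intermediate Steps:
P(s) = (3 + s)/(1 + s)
R = -15 (R = 5*(-1*3) = 5*(-3) = -15)
g(C, Q) = 3 - 15*C (g(C, Q) = -15*C + 3 = 3 - 15*C)
-947/g(24, P(5)) = -947/(3 - 15*24) = -947/(3 - 360) = -947/(-357) = -947*(-1/357) = 947/357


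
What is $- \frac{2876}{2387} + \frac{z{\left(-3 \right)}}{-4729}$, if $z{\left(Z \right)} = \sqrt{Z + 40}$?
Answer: $- \frac{2876}{2387} - \frac{\sqrt{37}}{4729} \approx -1.2061$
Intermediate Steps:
$z{\left(Z \right)} = \sqrt{40 + Z}$
$- \frac{2876}{2387} + \frac{z{\left(-3 \right)}}{-4729} = - \frac{2876}{2387} + \frac{\sqrt{40 - 3}}{-4729} = \left(-2876\right) \frac{1}{2387} + \sqrt{37} \left(- \frac{1}{4729}\right) = - \frac{2876}{2387} - \frac{\sqrt{37}}{4729}$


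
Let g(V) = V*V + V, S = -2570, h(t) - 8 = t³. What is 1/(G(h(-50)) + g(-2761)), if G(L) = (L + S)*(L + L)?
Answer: 1/31896079368 ≈ 3.1352e-11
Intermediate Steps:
h(t) = 8 + t³
g(V) = V + V² (g(V) = V² + V = V + V²)
G(L) = 2*L*(-2570 + L) (G(L) = (L - 2570)*(L + L) = (-2570 + L)*(2*L) = 2*L*(-2570 + L))
1/(G(h(-50)) + g(-2761)) = 1/(2*(8 + (-50)³)*(-2570 + (8 + (-50)³)) - 2761*(1 - 2761)) = 1/(2*(8 - 125000)*(-2570 + (8 - 125000)) - 2761*(-2760)) = 1/(2*(-124992)*(-2570 - 124992) + 7620360) = 1/(2*(-124992)*(-127562) + 7620360) = 1/(31888459008 + 7620360) = 1/31896079368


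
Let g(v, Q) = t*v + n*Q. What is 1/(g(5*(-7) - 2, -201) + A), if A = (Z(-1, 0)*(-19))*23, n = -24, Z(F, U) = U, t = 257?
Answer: -1/4685 ≈ -0.00021345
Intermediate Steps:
A = 0 (A = (0*(-19))*23 = 0*23 = 0)
g(v, Q) = -24*Q + 257*v (g(v, Q) = 257*v - 24*Q = -24*Q + 257*v)
1/(g(5*(-7) - 2, -201) + A) = 1/((-24*(-201) + 257*(5*(-7) - 2)) + 0) = 1/((4824 + 257*(-35 - 2)) + 0) = 1/((4824 + 257*(-37)) + 0) = 1/((4824 - 9509) + 0) = 1/(-4685 + 0) = 1/(-4685) = -1/4685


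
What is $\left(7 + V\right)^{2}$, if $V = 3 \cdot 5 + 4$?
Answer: $676$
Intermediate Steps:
$V = 19$ ($V = 15 + 4 = 19$)
$\left(7 + V\right)^{2} = \left(7 + 19\right)^{2} = 26^{2} = 676$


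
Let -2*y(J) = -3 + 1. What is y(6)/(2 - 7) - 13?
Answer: -66/5 ≈ -13.200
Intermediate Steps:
y(J) = 1 (y(J) = -(-3 + 1)/2 = -½*(-2) = 1)
y(6)/(2 - 7) - 13 = 1/(2 - 7) - 13 = 1/(-5) - 13 = -⅕*1 - 13 = -⅕ - 13 = -66/5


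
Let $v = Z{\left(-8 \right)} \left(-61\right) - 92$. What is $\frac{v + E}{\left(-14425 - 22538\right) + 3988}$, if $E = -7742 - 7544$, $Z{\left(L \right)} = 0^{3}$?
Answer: $\frac{15378}{32975} \approx 0.46635$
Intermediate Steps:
$Z{\left(L \right)} = 0$
$E = -15286$ ($E = -7742 - 7544 = -15286$)
$v = -92$ ($v = 0 \left(-61\right) - 92 = 0 - 92 = -92$)
$\frac{v + E}{\left(-14425 - 22538\right) + 3988} = \frac{-92 - 15286}{\left(-14425 - 22538\right) + 3988} = - \frac{15378}{\left(-14425 - 22538\right) + 3988} = - \frac{15378}{-36963 + 3988} = - \frac{15378}{-32975} = \left(-15378\right) \left(- \frac{1}{32975}\right) = \frac{15378}{32975}$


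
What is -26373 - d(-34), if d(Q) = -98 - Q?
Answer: -26309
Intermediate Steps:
-26373 - d(-34) = -26373 - (-98 - 1*(-34)) = -26373 - (-98 + 34) = -26373 - 1*(-64) = -26373 + 64 = -26309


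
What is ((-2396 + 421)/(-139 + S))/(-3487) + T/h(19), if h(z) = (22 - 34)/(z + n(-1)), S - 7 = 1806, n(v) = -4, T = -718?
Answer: 2619461540/2918619 ≈ 897.50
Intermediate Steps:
S = 1813 (S = 7 + 1806 = 1813)
h(z) = -12/(-4 + z) (h(z) = (22 - 34)/(z - 4) = -12/(-4 + z))
((-2396 + 421)/(-139 + S))/(-3487) + T/h(19) = ((-2396 + 421)/(-139 + 1813))/(-3487) - 718/((-12/(-4 + 19))) = -1975/1674*(-1/3487) - 718/((-12/15)) = -1975*1/1674*(-1/3487) - 718/((-12*1/15)) = -1975/1674*(-1/3487) - 718/(-4/5) = 1975/5837238 - 718*(-5/4) = 1975/5837238 + 1795/2 = 2619461540/2918619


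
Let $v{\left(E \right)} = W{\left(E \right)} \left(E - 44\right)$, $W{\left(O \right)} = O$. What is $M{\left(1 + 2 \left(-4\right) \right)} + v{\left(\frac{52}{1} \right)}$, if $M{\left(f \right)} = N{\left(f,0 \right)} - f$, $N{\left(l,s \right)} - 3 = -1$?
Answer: $425$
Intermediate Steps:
$N{\left(l,s \right)} = 2$ ($N{\left(l,s \right)} = 3 - 1 = 2$)
$M{\left(f \right)} = 2 - f$
$v{\left(E \right)} = E \left(-44 + E\right)$ ($v{\left(E \right)} = E \left(E - 44\right) = E \left(-44 + E\right)$)
$M{\left(1 + 2 \left(-4\right) \right)} + v{\left(\frac{52}{1} \right)} = \left(2 - \left(1 + 2 \left(-4\right)\right)\right) + \frac{52}{1} \left(-44 + \frac{52}{1}\right) = \left(2 - \left(1 - 8\right)\right) + 52 \cdot 1 \left(-44 + 52 \cdot 1\right) = \left(2 - -7\right) + 52 \left(-44 + 52\right) = \left(2 + 7\right) + 52 \cdot 8 = 9 + 416 = 425$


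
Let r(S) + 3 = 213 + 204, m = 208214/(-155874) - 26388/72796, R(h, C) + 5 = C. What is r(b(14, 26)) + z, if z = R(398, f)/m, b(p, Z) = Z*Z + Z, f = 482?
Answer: 320675488497/2408793682 ≈ 133.13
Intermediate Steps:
R(h, C) = -5 + C
m = -2408793682/1418375463 (m = 208214*(-1/155874) - 26388*1/72796 = -104107/77937 - 6597/18199 = -2408793682/1418375463 ≈ -1.6983)
b(p, Z) = Z + Z**2 (b(p, Z) = Z**2 + Z = Z + Z**2)
z = -676565095851/2408793682 (z = (-5 + 482)/(-2408793682/1418375463) = 477*(-1418375463/2408793682) = -676565095851/2408793682 ≈ -280.87)
r(S) = 414 (r(S) = -3 + (213 + 204) = -3 + 417 = 414)
r(b(14, 26)) + z = 414 - 676565095851/2408793682 = 320675488497/2408793682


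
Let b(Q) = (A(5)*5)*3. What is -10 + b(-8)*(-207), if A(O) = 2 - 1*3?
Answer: 3095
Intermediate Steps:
A(O) = -1 (A(O) = 2 - 3 = -1)
b(Q) = -15 (b(Q) = -1*5*3 = -5*3 = -15)
-10 + b(-8)*(-207) = -10 - 15*(-207) = -10 + 3105 = 3095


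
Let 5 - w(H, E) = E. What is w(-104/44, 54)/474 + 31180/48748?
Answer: 3097667/5776638 ≈ 0.53624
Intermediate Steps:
w(H, E) = 5 - E
w(-104/44, 54)/474 + 31180/48748 = (5 - 1*54)/474 + 31180/48748 = (5 - 54)*(1/474) + 31180*(1/48748) = -49*1/474 + 7795/12187 = -49/474 + 7795/12187 = 3097667/5776638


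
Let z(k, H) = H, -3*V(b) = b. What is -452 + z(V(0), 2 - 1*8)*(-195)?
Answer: 718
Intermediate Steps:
V(b) = -b/3
-452 + z(V(0), 2 - 1*8)*(-195) = -452 + (2 - 1*8)*(-195) = -452 + (2 - 8)*(-195) = -452 - 6*(-195) = -452 + 1170 = 718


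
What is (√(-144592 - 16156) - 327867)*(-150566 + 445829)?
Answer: -96806994021 + 590526*I*√40187 ≈ -9.6807e+10 + 1.1838e+8*I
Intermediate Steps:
(√(-144592 - 16156) - 327867)*(-150566 + 445829) = (√(-160748) - 327867)*295263 = (2*I*√40187 - 327867)*295263 = (-327867 + 2*I*√40187)*295263 = -96806994021 + 590526*I*√40187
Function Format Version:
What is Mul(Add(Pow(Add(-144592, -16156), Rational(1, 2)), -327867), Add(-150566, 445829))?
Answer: Add(-96806994021, Mul(590526, I, Pow(40187, Rational(1, 2)))) ≈ Add(-9.6807e+10, Mul(1.1838e+8, I))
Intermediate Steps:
Mul(Add(Pow(Add(-144592, -16156), Rational(1, 2)), -327867), Add(-150566, 445829)) = Mul(Add(Pow(-160748, Rational(1, 2)), -327867), 295263) = Mul(Add(Mul(2, I, Pow(40187, Rational(1, 2))), -327867), 295263) = Mul(Add(-327867, Mul(2, I, Pow(40187, Rational(1, 2)))), 295263) = Add(-96806994021, Mul(590526, I, Pow(40187, Rational(1, 2))))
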